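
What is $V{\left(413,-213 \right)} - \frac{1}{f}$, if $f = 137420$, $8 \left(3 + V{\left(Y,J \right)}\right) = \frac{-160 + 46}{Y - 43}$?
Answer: $- \frac{30898961}{10169080} \approx -3.0385$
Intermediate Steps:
$V{\left(Y,J \right)} = -3 - \frac{57}{4 \left(-43 + Y\right)}$ ($V{\left(Y,J \right)} = -3 + \frac{\left(-160 + 46\right) \frac{1}{Y - 43}}{8} = -3 + \frac{\left(-114\right) \frac{1}{-43 + Y}}{8} = -3 - \frac{57}{4 \left(-43 + Y\right)}$)
$V{\left(413,-213 \right)} - \frac{1}{f} = \frac{3 \left(153 - 1652\right)}{4 \left(-43 + 413\right)} - \frac{1}{137420} = \frac{3 \left(153 - 1652\right)}{4 \cdot 370} - \frac{1}{137420} = \frac{3}{4} \cdot \frac{1}{370} \left(-1499\right) - \frac{1}{137420} = - \frac{4497}{1480} - \frac{1}{137420} = - \frac{30898961}{10169080}$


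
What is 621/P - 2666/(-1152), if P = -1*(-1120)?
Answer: 57833/20160 ≈ 2.8687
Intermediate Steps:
P = 1120
621/P - 2666/(-1152) = 621/1120 - 2666/(-1152) = 621*(1/1120) - 2666*(-1/1152) = 621/1120 + 1333/576 = 57833/20160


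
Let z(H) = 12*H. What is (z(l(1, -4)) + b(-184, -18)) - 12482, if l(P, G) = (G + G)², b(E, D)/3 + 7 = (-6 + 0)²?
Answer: -11627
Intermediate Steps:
b(E, D) = 87 (b(E, D) = -21 + 3*(-6 + 0)² = -21 + 3*(-6)² = -21 + 3*36 = -21 + 108 = 87)
l(P, G) = 4*G² (l(P, G) = (2*G)² = 4*G²)
(z(l(1, -4)) + b(-184, -18)) - 12482 = (12*(4*(-4)²) + 87) - 12482 = (12*(4*16) + 87) - 12482 = (12*64 + 87) - 12482 = (768 + 87) - 12482 = 855 - 12482 = -11627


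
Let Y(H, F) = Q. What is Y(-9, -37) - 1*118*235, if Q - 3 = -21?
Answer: -27748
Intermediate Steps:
Q = -18 (Q = 3 - 21 = -18)
Y(H, F) = -18
Y(-9, -37) - 1*118*235 = -18 - 1*118*235 = -18 - 118*235 = -18 - 27730 = -27748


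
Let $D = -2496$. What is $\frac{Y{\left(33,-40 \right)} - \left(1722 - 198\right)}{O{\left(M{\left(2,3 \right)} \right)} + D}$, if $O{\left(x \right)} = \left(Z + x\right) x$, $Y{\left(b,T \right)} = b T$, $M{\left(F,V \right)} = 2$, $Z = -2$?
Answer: $\frac{237}{208} \approx 1.1394$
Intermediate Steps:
$Y{\left(b,T \right)} = T b$
$O{\left(x \right)} = x \left(-2 + x\right)$ ($O{\left(x \right)} = \left(-2 + x\right) x = x \left(-2 + x\right)$)
$\frac{Y{\left(33,-40 \right)} - \left(1722 - 198\right)}{O{\left(M{\left(2,3 \right)} \right)} + D} = \frac{\left(-40\right) 33 - \left(1722 - 198\right)}{2 \left(-2 + 2\right) - 2496} = \frac{-1320 - 1524}{2 \cdot 0 - 2496} = \frac{-1320 - 1524}{0 - 2496} = \frac{-1320 + \left(-1724 + 200\right)}{-2496} = \left(-1320 - 1524\right) \left(- \frac{1}{2496}\right) = \left(-2844\right) \left(- \frac{1}{2496}\right) = \frac{237}{208}$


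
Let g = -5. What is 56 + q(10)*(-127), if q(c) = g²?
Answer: -3119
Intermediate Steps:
q(c) = 25 (q(c) = (-5)² = 25)
56 + q(10)*(-127) = 56 + 25*(-127) = 56 - 3175 = -3119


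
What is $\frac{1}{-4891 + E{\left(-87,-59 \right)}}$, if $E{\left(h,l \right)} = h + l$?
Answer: $- \frac{1}{5037} \approx -0.00019853$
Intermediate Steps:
$\frac{1}{-4891 + E{\left(-87,-59 \right)}} = \frac{1}{-4891 - 146} = \frac{1}{-5037} = - \frac{1}{5037}$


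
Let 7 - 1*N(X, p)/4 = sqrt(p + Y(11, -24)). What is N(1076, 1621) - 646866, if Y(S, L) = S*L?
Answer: -646838 - 4*sqrt(1357) ≈ -6.4699e+5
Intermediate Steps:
Y(S, L) = L*S
N(X, p) = 28 - 4*sqrt(-264 + p) (N(X, p) = 28 - 4*sqrt(p - 24*11) = 28 - 4*sqrt(p - 264) = 28 - 4*sqrt(-264 + p))
N(1076, 1621) - 646866 = (28 - 4*sqrt(-264 + 1621)) - 646866 = (28 - 4*sqrt(1357)) - 646866 = -646838 - 4*sqrt(1357)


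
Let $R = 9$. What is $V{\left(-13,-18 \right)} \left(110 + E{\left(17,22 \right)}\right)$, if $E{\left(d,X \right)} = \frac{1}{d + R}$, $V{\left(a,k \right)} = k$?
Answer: $- \frac{25749}{13} \approx -1980.7$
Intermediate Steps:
$E{\left(d,X \right)} = \frac{1}{9 + d}$ ($E{\left(d,X \right)} = \frac{1}{d + 9} = \frac{1}{9 + d}$)
$V{\left(-13,-18 \right)} \left(110 + E{\left(17,22 \right)}\right) = - 18 \left(110 + \frac{1}{9 + 17}\right) = - 18 \left(110 + \frac{1}{26}\right) = \left(-18\right) \frac{2861}{26} = - \frac{25749}{13}$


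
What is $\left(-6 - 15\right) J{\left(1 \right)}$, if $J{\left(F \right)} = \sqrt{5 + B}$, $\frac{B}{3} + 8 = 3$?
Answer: $- 21 i \sqrt{10} \approx - 66.408 i$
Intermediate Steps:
$B = -15$ ($B = -24 + 3 \cdot 3 = -24 + 9 = -15$)
$J{\left(F \right)} = i \sqrt{10}$ ($J{\left(F \right)} = \sqrt{5 - 15} = \sqrt{-10} = i \sqrt{10}$)
$\left(-6 - 15\right) J{\left(1 \right)} = \left(-6 - 15\right) i \sqrt{10} = - 21 i \sqrt{10}$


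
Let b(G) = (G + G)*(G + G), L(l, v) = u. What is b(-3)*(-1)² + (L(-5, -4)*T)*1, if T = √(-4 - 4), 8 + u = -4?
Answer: 36 - 24*I*√2 ≈ 36.0 - 33.941*I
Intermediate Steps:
u = -12 (u = -8 - 4 = -12)
L(l, v) = -12
T = 2*I*√2 (T = √(-8) = 2*I*√2 ≈ 2.8284*I)
b(G) = 4*G² (b(G) = (2*G)*(2*G) = 4*G²)
b(-3)*(-1)² + (L(-5, -4)*T)*1 = (4*(-3)²)*(-1)² - 24*I*√2*1 = (4*9)*1 - 24*I*√2*1 = 36*1 - 24*I*√2 = 36 - 24*I*√2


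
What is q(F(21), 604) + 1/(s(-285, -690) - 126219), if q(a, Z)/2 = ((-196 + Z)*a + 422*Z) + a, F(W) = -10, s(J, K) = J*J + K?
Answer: 22914911663/45684 ≈ 5.0160e+5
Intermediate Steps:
s(J, K) = K + J² (s(J, K) = J² + K = K + J²)
q(a, Z) = 2*a + 844*Z + 2*a*(-196 + Z) (q(a, Z) = 2*(((-196 + Z)*a + 422*Z) + a) = 2*((a*(-196 + Z) + 422*Z) + a) = 2*((422*Z + a*(-196 + Z)) + a) = 2*(a + 422*Z + a*(-196 + Z)) = 2*a + 844*Z + 2*a*(-196 + Z))
q(F(21), 604) + 1/(s(-285, -690) - 126219) = (-390*(-10) + 844*604 + 2*604*(-10)) + 1/((-690 + (-285)²) - 126219) = (3900 + 509776 - 12080) + 1/((-690 + 81225) - 126219) = 501596 + 1/(80535 - 126219) = 501596 + 1/(-45684) = 501596 - 1/45684 = 22914911663/45684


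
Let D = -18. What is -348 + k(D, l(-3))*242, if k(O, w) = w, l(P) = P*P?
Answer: 1830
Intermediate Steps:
l(P) = P**2
-348 + k(D, l(-3))*242 = -348 + (-3)**2*242 = -348 + 9*242 = -348 + 2178 = 1830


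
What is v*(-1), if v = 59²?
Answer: -3481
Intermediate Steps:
v = 3481
v*(-1) = 3481*(-1) = -3481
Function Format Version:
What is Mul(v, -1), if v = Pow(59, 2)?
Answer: -3481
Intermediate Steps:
v = 3481
Mul(v, -1) = Mul(3481, -1) = -3481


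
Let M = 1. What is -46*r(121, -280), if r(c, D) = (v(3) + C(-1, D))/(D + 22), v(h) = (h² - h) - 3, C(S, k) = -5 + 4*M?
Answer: 46/129 ≈ 0.35659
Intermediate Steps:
C(S, k) = -1 (C(S, k) = -5 + 4*1 = -5 + 4 = -1)
v(h) = -3 + h² - h
r(c, D) = 2/(22 + D) (r(c, D) = ((-3 + 3² - 1*3) - 1)/(D + 22) = ((-3 + 9 - 3) - 1)/(22 + D) = (3 - 1)/(22 + D) = 2/(22 + D))
-46*r(121, -280) = -92/(22 - 280) = -92/(-258) = -92*(-1)/258 = -46*(-1/129) = 46/129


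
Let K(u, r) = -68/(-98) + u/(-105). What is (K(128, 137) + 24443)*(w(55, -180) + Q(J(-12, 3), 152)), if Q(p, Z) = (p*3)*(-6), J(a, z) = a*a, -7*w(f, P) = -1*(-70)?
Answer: -46745499838/735 ≈ -6.3599e+7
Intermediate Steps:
w(f, P) = -10 (w(f, P) = -(-1)*(-70)/7 = -⅐*70 = -10)
J(a, z) = a²
K(u, r) = 34/49 - u/105 (K(u, r) = -68*(-1/98) + u*(-1/105) = 34/49 - u/105)
Q(p, Z) = -18*p (Q(p, Z) = (3*p)*(-6) = -18*p)
(K(128, 137) + 24443)*(w(55, -180) + Q(J(-12, 3), 152)) = ((34/49 - 1/105*128) + 24443)*(-10 - 18*(-12)²) = ((34/49 - 128/105) + 24443)*(-10 - 18*144) = (-386/735 + 24443)*(-10 - 2592) = (17965219/735)*(-2602) = -46745499838/735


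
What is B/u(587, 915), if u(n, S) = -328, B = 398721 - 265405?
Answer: -33329/82 ≈ -406.45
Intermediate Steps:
B = 133316
B/u(587, 915) = 133316/(-328) = 133316*(-1/328) = -33329/82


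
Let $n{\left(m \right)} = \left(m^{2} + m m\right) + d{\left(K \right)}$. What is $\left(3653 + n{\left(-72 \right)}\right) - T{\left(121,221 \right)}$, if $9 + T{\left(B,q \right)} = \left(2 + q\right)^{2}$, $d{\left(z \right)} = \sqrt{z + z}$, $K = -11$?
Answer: $-35699 + i \sqrt{22} \approx -35699.0 + 4.6904 i$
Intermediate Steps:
$d{\left(z \right)} = \sqrt{2} \sqrt{z}$ ($d{\left(z \right)} = \sqrt{2 z} = \sqrt{2} \sqrt{z}$)
$T{\left(B,q \right)} = -9 + \left(2 + q\right)^{2}$
$n{\left(m \right)} = 2 m^{2} + i \sqrt{22}$ ($n{\left(m \right)} = \left(m^{2} + m m\right) + \sqrt{2} \sqrt{-11} = \left(m^{2} + m^{2}\right) + \sqrt{2} i \sqrt{11} = 2 m^{2} + i \sqrt{22}$)
$\left(3653 + n{\left(-72 \right)}\right) - T{\left(121,221 \right)} = \left(3653 + \left(2 \left(-72\right)^{2} + i \sqrt{22}\right)\right) - \left(-9 + \left(2 + 221\right)^{2}\right) = \left(3653 + \left(2 \cdot 5184 + i \sqrt{22}\right)\right) - \left(-9 + 223^{2}\right) = \left(3653 + \left(10368 + i \sqrt{22}\right)\right) - \left(-9 + 49729\right) = \left(14021 + i \sqrt{22}\right) - 49720 = -35699 + i \sqrt{22}$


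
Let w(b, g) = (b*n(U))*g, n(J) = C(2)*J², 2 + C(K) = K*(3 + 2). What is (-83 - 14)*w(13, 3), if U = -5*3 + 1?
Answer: -5931744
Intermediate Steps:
U = -14 (U = -15 + 1 = -14)
C(K) = -2 + 5*K (C(K) = -2 + K*(3 + 2) = -2 + K*5 = -2 + 5*K)
n(J) = 8*J² (n(J) = (-2 + 5*2)*J² = (-2 + 10)*J² = 8*J²)
w(b, g) = 1568*b*g (w(b, g) = (b*(8*(-14)²))*g = (b*(8*196))*g = (b*1568)*g = (1568*b)*g = 1568*b*g)
(-83 - 14)*w(13, 3) = (-83 - 14)*(1568*13*3) = -97*61152 = -5931744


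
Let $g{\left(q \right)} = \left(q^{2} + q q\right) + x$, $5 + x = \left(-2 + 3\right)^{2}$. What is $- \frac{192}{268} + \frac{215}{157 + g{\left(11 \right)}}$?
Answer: $- \frac{911}{5293} \approx -0.17211$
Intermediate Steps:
$x = -4$ ($x = -5 + \left(-2 + 3\right)^{2} = -5 + 1^{2} = -5 + 1 = -4$)
$g{\left(q \right)} = -4 + 2 q^{2}$ ($g{\left(q \right)} = \left(q^{2} + q q\right) - 4 = \left(q^{2} + q^{2}\right) - 4 = 2 q^{2} - 4 = -4 + 2 q^{2}$)
$- \frac{192}{268} + \frac{215}{157 + g{\left(11 \right)}} = - \frac{192}{268} + \frac{215}{157 - \left(4 - 2 \cdot 11^{2}\right)} = \left(-192\right) \frac{1}{268} + \frac{215}{157 + \left(-4 + 2 \cdot 121\right)} = - \frac{48}{67} + \frac{215}{157 + \left(-4 + 242\right)} = - \frac{48}{67} + \frac{215}{157 + 238} = - \frac{48}{67} + \frac{215}{395} = - \frac{48}{67} + 215 \cdot \frac{1}{395} = - \frac{48}{67} + \frac{43}{79} = - \frac{911}{5293}$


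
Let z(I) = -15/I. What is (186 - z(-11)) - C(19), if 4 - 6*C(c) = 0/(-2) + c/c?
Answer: 4051/22 ≈ 184.14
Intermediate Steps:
C(c) = 1/2 (C(c) = 2/3 - (0/(-2) + c/c)/6 = 2/3 - (0*(-1/2) + 1)/6 = 2/3 - (0 + 1)/6 = 2/3 - 1/6*1 = 2/3 - 1/6 = 1/2)
(186 - z(-11)) - C(19) = (186 - (-15)/(-11)) - 1*1/2 = (186 - (-15)*(-1)/11) - 1/2 = (186 - 1*15/11) - 1/2 = (186 - 15/11) - 1/2 = 2031/11 - 1/2 = 4051/22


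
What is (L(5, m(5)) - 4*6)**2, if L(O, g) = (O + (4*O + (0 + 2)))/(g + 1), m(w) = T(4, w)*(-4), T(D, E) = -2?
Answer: 441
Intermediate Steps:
m(w) = 8 (m(w) = -2*(-4) = 8)
L(O, g) = (2 + 5*O)/(1 + g) (L(O, g) = (O + (4*O + 2))/(1 + g) = (O + (2 + 4*O))/(1 + g) = (2 + 5*O)/(1 + g))
(L(5, m(5)) - 4*6)**2 = ((2 + 5*5)/(1 + 8) - 4*6)**2 = ((2 + 25)/9 - 24)**2 = ((1/9)*27 - 24)**2 = (3 - 24)**2 = (-21)**2 = 441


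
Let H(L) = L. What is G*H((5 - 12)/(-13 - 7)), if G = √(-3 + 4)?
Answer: 7/20 ≈ 0.35000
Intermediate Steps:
G = 1 (G = √1 = 1)
G*H((5 - 12)/(-13 - 7)) = 1*((5 - 12)/(-13 - 7)) = 1*(-7/(-20)) = 1*(-7*(-1/20)) = 1*(7/20) = 7/20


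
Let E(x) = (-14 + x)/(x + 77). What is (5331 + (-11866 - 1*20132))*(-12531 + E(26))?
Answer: 34418590227/103 ≈ 3.3416e+8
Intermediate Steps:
E(x) = (-14 + x)/(77 + x)
(5331 + (-11866 - 1*20132))*(-12531 + E(26)) = (5331 + (-11866 - 1*20132))*(-12531 + (-14 + 26)/(77 + 26)) = (5331 + (-11866 - 20132))*(-12531 + 12/103) = (5331 - 31998)*(-12531 + (1/103)*12) = -26667*(-12531 + 12/103) = -26667*(-1290681/103) = 34418590227/103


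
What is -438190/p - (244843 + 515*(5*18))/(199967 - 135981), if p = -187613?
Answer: -26593566969/12004605418 ≈ -2.2153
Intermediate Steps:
-438190/p - (244843 + 515*(5*18))/(199967 - 135981) = -438190/(-187613) - (244843 + 515*(5*18))/(199967 - 135981) = -438190*(-1/187613) - (244843 + 515*90)/63986 = 438190/187613 - (244843 + 46350)/63986 = 438190/187613 - 291193/63986 = -26593566969/12004605418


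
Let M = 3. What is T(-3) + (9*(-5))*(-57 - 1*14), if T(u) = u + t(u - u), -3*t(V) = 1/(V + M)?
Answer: 28727/9 ≈ 3191.9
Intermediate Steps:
t(V) = -1/(3*(3 + V)) (t(V) = -1/(3*(V + 3)) = -1/(3*(3 + V)))
T(u) = -⅑ + u (T(u) = u - 1/(9 + 3*(u - u)) = u - 1/(9 + 3*0) = u - 1/(9 + 0) = u - 1/9 = u - 1*⅑ = u - ⅑ = -⅑ + u)
T(-3) + (9*(-5))*(-57 - 1*14) = (-⅑ - 3) + (9*(-5))*(-57 - 1*14) = -28/9 - 45*(-57 - 14) = -28/9 - 45*(-71) = -28/9 + 3195 = 28727/9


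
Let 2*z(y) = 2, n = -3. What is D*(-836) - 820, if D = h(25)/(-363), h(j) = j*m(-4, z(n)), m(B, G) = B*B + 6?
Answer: 1340/3 ≈ 446.67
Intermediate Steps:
z(y) = 1 (z(y) = (1/2)*2 = 1)
m(B, G) = 6 + B**2 (m(B, G) = B**2 + 6 = 6 + B**2)
h(j) = 22*j (h(j) = j*(6 + (-4)**2) = j*(6 + 16) = j*22 = 22*j)
D = -50/33 (D = (22*25)/(-363) = 550*(-1/363) = -50/33 ≈ -1.5152)
D*(-836) - 820 = -50/33*(-836) - 820 = 3800/3 - 820 = 1340/3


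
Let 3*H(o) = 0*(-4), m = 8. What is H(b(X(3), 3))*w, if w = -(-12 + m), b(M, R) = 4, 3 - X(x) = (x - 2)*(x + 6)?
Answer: 0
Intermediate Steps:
X(x) = 3 - (-2 + x)*(6 + x) (X(x) = 3 - (x - 2)*(x + 6) = 3 - (-2 + x)*(6 + x))
H(o) = 0 (H(o) = (0*(-4))/3 = (1/3)*0 = 0)
w = 4 (w = -(-12 + 8) = -1*(-4) = 4)
H(b(X(3), 3))*w = 0*4 = 0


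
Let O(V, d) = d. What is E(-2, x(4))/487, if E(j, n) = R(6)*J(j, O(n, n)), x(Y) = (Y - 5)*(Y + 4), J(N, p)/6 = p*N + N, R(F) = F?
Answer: 504/487 ≈ 1.0349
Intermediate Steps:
J(N, p) = 6*N + 6*N*p (J(N, p) = 6*(p*N + N) = 6*(N*p + N) = 6*(N + N*p) = 6*N + 6*N*p)
x(Y) = (-5 + Y)*(4 + Y)
E(j, n) = 36*j*(1 + n) (E(j, n) = 6*(6*j*(1 + n)) = 36*j*(1 + n))
E(-2, x(4))/487 = (36*(-2)*(1 + (-20 + 4² - 1*4)))/487 = (36*(-2)*(1 + (-20 + 16 - 4)))*(1/487) = (36*(-2)*(1 - 8))*(1/487) = (36*(-2)*(-7))*(1/487) = 504*(1/487) = 504/487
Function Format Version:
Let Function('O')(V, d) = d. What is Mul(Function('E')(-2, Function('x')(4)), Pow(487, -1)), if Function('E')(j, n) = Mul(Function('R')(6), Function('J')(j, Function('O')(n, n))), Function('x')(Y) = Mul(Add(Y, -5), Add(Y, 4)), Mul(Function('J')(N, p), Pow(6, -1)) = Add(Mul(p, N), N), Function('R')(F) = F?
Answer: Rational(504, 487) ≈ 1.0349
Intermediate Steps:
Function('J')(N, p) = Add(Mul(6, N), Mul(6, N, p)) (Function('J')(N, p) = Mul(6, Add(Mul(p, N), N)) = Mul(6, Add(Mul(N, p), N)) = Mul(6, Add(N, Mul(N, p))) = Add(Mul(6, N), Mul(6, N, p)))
Function('x')(Y) = Mul(Add(-5, Y), Add(4, Y))
Function('E')(j, n) = Mul(36, j, Add(1, n)) (Function('E')(j, n) = Mul(6, Mul(6, j, Add(1, n))) = Mul(36, j, Add(1, n)))
Mul(Function('E')(-2, Function('x')(4)), Pow(487, -1)) = Mul(Mul(36, -2, Add(1, Add(-20, Pow(4, 2), Mul(-1, 4)))), Pow(487, -1)) = Mul(Mul(36, -2, Add(1, Add(-20, 16, -4))), Rational(1, 487)) = Mul(Mul(36, -2, Add(1, -8)), Rational(1, 487)) = Mul(Mul(36, -2, -7), Rational(1, 487)) = Mul(504, Rational(1, 487)) = Rational(504, 487)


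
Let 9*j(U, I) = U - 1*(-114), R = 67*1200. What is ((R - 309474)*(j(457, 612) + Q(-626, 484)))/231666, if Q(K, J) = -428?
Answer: 125265299/347499 ≈ 360.48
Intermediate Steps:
R = 80400
j(U, I) = 38/3 + U/9 (j(U, I) = (U - 1*(-114))/9 = (U + 114)/9 = (114 + U)/9 = 38/3 + U/9)
((R - 309474)*(j(457, 612) + Q(-626, 484)))/231666 = ((80400 - 309474)*((38/3 + (⅑)*457) - 428))/231666 = -229074*((38/3 + 457/9) - 428)*(1/231666) = -229074*(571/9 - 428)*(1/231666) = -229074*(-3281/9)*(1/231666) = (250530598/3)*(1/231666) = 125265299/347499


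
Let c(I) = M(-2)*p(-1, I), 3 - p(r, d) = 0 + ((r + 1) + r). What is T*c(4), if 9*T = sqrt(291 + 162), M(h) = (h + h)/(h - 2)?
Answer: 4*sqrt(453)/9 ≈ 9.4595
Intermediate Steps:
M(h) = 2*h/(-2 + h) (M(h) = (2*h)/(-2 + h) = 2*h/(-2 + h))
p(r, d) = 2 - 2*r (p(r, d) = 3 - (0 + ((r + 1) + r)) = 3 - (0 + ((1 + r) + r)) = 3 - (0 + (1 + 2*r)) = 3 - (1 + 2*r) = 3 + (-1 - 2*r) = 2 - 2*r)
T = sqrt(453)/9 (T = sqrt(291 + 162)/9 = sqrt(453)/9 ≈ 2.3649)
c(I) = 4 (c(I) = (2*(-2)/(-2 - 2))*(2 - 2*(-1)) = (2*(-2)/(-4))*(2 + 2) = (2*(-2)*(-1/4))*4 = 1*4 = 4)
T*c(4) = (sqrt(453)/9)*4 = 4*sqrt(453)/9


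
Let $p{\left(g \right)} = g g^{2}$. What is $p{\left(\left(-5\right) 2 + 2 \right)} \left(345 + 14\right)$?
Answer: $-183808$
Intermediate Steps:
$p{\left(g \right)} = g^{3}$
$p{\left(\left(-5\right) 2 + 2 \right)} \left(345 + 14\right) = \left(\left(-5\right) 2 + 2\right)^{3} \left(345 + 14\right) = \left(-10 + 2\right)^{3} \cdot 359 = \left(-8\right)^{3} \cdot 359 = \left(-512\right) 359 = -183808$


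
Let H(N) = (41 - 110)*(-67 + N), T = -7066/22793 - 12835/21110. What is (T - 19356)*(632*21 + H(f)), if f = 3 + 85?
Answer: -22023362114943357/96232046 ≈ -2.2886e+8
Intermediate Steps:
f = 88
T = -88342283/96232046 (T = -7066*1/22793 - 12835*1/21110 = -7066/22793 - 2567/4222 = -88342283/96232046 ≈ -0.91801)
H(N) = 4623 - 69*N (H(N) = -69*(-67 + N) = 4623 - 69*N)
(T - 19356)*(632*21 + H(f)) = (-88342283/96232046 - 19356)*(632*21 + (4623 - 69*88)) = -1862755824659*(13272 + (4623 - 6072))/96232046 = -1862755824659*(13272 - 1449)/96232046 = -1862755824659/96232046*11823 = -22023362114943357/96232046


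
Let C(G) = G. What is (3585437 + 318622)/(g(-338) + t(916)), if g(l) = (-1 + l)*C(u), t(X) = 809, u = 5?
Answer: -3904059/886 ≈ -4406.4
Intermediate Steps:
g(l) = -5 + 5*l (g(l) = (-1 + l)*5 = -5 + 5*l)
(3585437 + 318622)/(g(-338) + t(916)) = (3585437 + 318622)/((-5 + 5*(-338)) + 809) = 3904059/((-5 - 1690) + 809) = 3904059/(-1695 + 809) = 3904059/(-886) = 3904059*(-1/886) = -3904059/886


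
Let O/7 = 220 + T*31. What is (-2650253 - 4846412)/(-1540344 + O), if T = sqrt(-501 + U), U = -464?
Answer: 11535898088660/2367963191301 + 1626776305*I*sqrt(965)/2367963191301 ≈ 4.8717 + 0.021341*I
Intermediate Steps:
T = I*sqrt(965) (T = sqrt(-501 - 464) = sqrt(-965) = I*sqrt(965) ≈ 31.064*I)
O = 1540 + 217*I*sqrt(965) (O = 7*(220 + (I*sqrt(965))*31) = 7*(220 + 31*I*sqrt(965)) = 1540 + 217*I*sqrt(965) ≈ 1540.0 + 6741.0*I)
(-2650253 - 4846412)/(-1540344 + O) = (-2650253 - 4846412)/(-1540344 + (1540 + 217*I*sqrt(965))) = -7496665/(-1538804 + 217*I*sqrt(965))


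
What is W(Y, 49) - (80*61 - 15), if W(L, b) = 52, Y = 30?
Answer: -4813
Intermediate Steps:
W(Y, 49) - (80*61 - 15) = 52 - (80*61 - 15) = 52 - (4880 - 15) = 52 - 1*4865 = 52 - 4865 = -4813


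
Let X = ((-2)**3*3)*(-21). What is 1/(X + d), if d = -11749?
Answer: -1/11245 ≈ -8.8928e-5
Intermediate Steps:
X = 504 (X = -8*3*(-21) = -24*(-21) = 504)
1/(X + d) = 1/(504 - 11749) = 1/(-11245) = -1/11245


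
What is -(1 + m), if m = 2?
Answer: -3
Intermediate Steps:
-(1 + m) = -(1 + 2) = -1*3 = -3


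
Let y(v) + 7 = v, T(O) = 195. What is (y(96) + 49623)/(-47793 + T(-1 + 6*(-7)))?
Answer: -24856/23799 ≈ -1.0444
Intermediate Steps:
y(v) = -7 + v
(y(96) + 49623)/(-47793 + T(-1 + 6*(-7))) = ((-7 + 96) + 49623)/(-47793 + 195) = (89 + 49623)/(-47598) = 49712*(-1/47598) = -24856/23799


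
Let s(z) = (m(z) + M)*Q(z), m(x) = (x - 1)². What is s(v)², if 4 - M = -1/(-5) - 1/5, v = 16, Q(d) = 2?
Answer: 209764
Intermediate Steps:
m(x) = (-1 + x)²
M = 4 (M = 4 - (-1/(-5) - 1/5) = 4 - (-1*(-⅕) - 1*⅕) = 4 - (⅕ - ⅕) = 4 - 1*0 = 4 + 0 = 4)
s(z) = 8 + 2*(-1 + z)² (s(z) = ((-1 + z)² + 4)*2 = (4 + (-1 + z)²)*2 = 8 + 2*(-1 + z)²)
s(v)² = (8 + 2*(-1 + 16)²)² = (8 + 2*15²)² = (8 + 2*225)² = (8 + 450)² = 458² = 209764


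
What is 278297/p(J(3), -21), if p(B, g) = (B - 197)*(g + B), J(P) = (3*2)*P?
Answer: 278297/537 ≈ 518.24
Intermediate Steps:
J(P) = 6*P
p(B, g) = (-197 + B)*(B + g)
278297/p(J(3), -21) = 278297/((6*3)**2 - 1182*3 - 197*(-21) + (6*3)*(-21)) = 278297/(18**2 - 197*18 + 4137 + 18*(-21)) = 278297/(324 - 3546 + 4137 - 378) = 278297/537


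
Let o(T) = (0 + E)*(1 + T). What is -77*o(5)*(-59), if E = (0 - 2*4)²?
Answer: 1744512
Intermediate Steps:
E = 64 (E = (0 - 8)² = (-8)² = 64)
o(T) = 64 + 64*T (o(T) = (0 + 64)*(1 + T) = 64*(1 + T) = 64 + 64*T)
-77*o(5)*(-59) = -77*(64 + 64*5)*(-59) = -77*(64 + 320)*(-59) = -77*384*(-59) = -29568*(-59) = 1744512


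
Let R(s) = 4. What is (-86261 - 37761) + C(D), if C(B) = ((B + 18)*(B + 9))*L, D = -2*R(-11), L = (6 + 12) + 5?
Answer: -123792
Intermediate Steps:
L = 23 (L = 18 + 5 = 23)
D = -8 (D = -2*4 = -8)
C(B) = 23*(9 + B)*(18 + B) (C(B) = ((B + 18)*(B + 9))*23 = ((18 + B)*(9 + B))*23 = ((9 + B)*(18 + B))*23 = 23*(9 + B)*(18 + B))
(-86261 - 37761) + C(D) = (-86261 - 37761) + (3726 + 23*(-8)² + 621*(-8)) = -124022 + (3726 + 23*64 - 4968) = -124022 + (3726 + 1472 - 4968) = -124022 + 230 = -123792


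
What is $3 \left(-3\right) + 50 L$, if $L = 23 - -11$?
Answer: $1691$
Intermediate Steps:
$L = 34$ ($L = 23 + 11 = 34$)
$3 \left(-3\right) + 50 L = 3 \left(-3\right) + 50 \cdot 34 = -9 + 1700 = 1691$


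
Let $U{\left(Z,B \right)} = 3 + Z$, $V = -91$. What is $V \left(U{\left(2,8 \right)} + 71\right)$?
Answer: $-6916$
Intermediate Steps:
$V \left(U{\left(2,8 \right)} + 71\right) = - 91 \left(\left(3 + 2\right) + 71\right) = - 91 \left(5 + 71\right) = \left(-91\right) 76 = -6916$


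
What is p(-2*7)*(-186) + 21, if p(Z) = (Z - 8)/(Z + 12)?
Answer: -2025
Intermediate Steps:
p(Z) = (-8 + Z)/(12 + Z)
p(-2*7)*(-186) + 21 = ((-8 - 2*7)/(12 - 2*7))*(-186) + 21 = ((-8 - 14)/(12 - 14))*(-186) + 21 = (-22/(-2))*(-186) + 21 = -½*(-22)*(-186) + 21 = 11*(-186) + 21 = -2046 + 21 = -2025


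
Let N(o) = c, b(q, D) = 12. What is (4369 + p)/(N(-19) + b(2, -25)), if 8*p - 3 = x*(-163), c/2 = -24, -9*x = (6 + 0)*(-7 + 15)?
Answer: -107473/864 ≈ -124.39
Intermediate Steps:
x = -16/3 (x = -(6 + 0)*(-7 + 15)/9 = -2*8/3 = -⅑*48 = -16/3 ≈ -5.3333)
c = -48 (c = 2*(-24) = -48)
p = 2617/24 (p = 3/8 + (-16/3*(-163))/8 = 3/8 + (⅛)*(2608/3) = 3/8 + 326/3 = 2617/24 ≈ 109.04)
N(o) = -48
(4369 + p)/(N(-19) + b(2, -25)) = (4369 + 2617/24)/(-48 + 12) = (107473/24)/(-36) = (107473/24)*(-1/36) = -107473/864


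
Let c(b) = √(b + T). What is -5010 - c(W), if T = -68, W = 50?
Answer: -5010 - 3*I*√2 ≈ -5010.0 - 4.2426*I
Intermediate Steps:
c(b) = √(-68 + b) (c(b) = √(b - 68) = √(-68 + b))
-5010 - c(W) = -5010 - √(-68 + 50) = -5010 - √(-18) = -5010 - 3*I*√2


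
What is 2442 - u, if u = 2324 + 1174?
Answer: -1056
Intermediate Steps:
u = 3498
2442 - u = 2442 - 1*3498 = 2442 - 3498 = -1056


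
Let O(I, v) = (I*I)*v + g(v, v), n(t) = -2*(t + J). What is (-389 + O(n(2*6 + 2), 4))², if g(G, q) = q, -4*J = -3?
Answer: 9585216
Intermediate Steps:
J = ¾ (J = -¼*(-3) = ¾ ≈ 0.75000)
n(t) = -3/2 - 2*t (n(t) = -2*(t + ¾) = -2*(¾ + t) = -3/2 - 2*t)
O(I, v) = v + v*I² (O(I, v) = (I*I)*v + v = I²*v + v = v*I² + v = v + v*I²)
(-389 + O(n(2*6 + 2), 4))² = (-389 + 4*(1 + (-3/2 - 2*(2*6 + 2))²))² = (-389 + 4*(1 + (-3/2 - 2*(12 + 2))²))² = (-389 + 4*(1 + (-3/2 - 2*14)²))² = (-389 + 4*(1 + (-3/2 - 28)²))² = (-389 + 4*(1 + (-59/2)²))² = (-389 + 4*(1 + 3481/4))² = (-389 + 4*(3485/4))² = (-389 + 3485)² = 3096² = 9585216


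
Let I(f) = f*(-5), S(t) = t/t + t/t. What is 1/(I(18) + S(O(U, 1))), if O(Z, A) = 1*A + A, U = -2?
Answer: -1/88 ≈ -0.011364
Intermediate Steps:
O(Z, A) = 2*A (O(Z, A) = A + A = 2*A)
S(t) = 2 (S(t) = 1 + 1 = 2)
I(f) = -5*f
1/(I(18) + S(O(U, 1))) = 1/(-5*18 + 2) = 1/(-90 + 2) = 1/(-88) = -1/88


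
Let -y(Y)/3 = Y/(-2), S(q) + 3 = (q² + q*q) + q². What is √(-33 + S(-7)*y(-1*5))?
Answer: I*√1113 ≈ 33.362*I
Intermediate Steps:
S(q) = -3 + 3*q² (S(q) = -3 + ((q² + q*q) + q²) = -3 + ((q² + q²) + q²) = -3 + (2*q² + q²) = -3 + 3*q²)
y(Y) = 3*Y/2 (y(Y) = -3*Y/(-2) = -3*Y*(-1)/2 = -(-3)*Y/2 = 3*Y/2)
√(-33 + S(-7)*y(-1*5)) = √(-33 + (-3 + 3*(-7)²)*(3*(-1*5)/2)) = √(-33 + (-3 + 3*49)*((3/2)*(-5))) = √(-33 + (-3 + 147)*(-15/2)) = √(-33 + 144*(-15/2)) = √(-33 - 1080) = √(-1113) = I*√1113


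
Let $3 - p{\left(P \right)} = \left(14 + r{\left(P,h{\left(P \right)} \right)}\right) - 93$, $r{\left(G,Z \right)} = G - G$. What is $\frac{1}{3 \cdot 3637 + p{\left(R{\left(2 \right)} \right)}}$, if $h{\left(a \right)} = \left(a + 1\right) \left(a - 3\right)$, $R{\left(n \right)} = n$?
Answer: $\frac{1}{10993} \approx 9.0967 \cdot 10^{-5}$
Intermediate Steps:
$h{\left(a \right)} = \left(1 + a\right) \left(-3 + a\right)$
$r{\left(G,Z \right)} = 0$
$p{\left(P \right)} = 82$ ($p{\left(P \right)} = 3 - \left(\left(14 + 0\right) - 93\right) = 3 - \left(14 - 93\right) = 3 - -79 = 3 + 79 = 82$)
$\frac{1}{3 \cdot 3637 + p{\left(R{\left(2 \right)} \right)}} = \frac{1}{3 \cdot 3637 + 82} = \frac{1}{10911 + 82} = \frac{1}{10993}$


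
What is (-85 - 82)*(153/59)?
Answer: -25551/59 ≈ -433.07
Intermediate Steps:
(-85 - 82)*(153/59) = -25551/59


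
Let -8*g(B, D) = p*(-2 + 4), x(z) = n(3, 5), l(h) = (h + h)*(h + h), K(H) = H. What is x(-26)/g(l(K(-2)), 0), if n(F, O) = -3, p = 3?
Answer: 4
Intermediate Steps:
l(h) = 4*h² (l(h) = (2*h)*(2*h) = 4*h²)
x(z) = -3
g(B, D) = -¾ (g(B, D) = -3*(-2 + 4)/8 = -3*2/8 = -⅛*6 = -¾)
x(-26)/g(l(K(-2)), 0) = -3/(-¾) = -3*(-4/3) = 4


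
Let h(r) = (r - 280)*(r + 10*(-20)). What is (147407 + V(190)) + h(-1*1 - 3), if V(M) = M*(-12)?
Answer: 203063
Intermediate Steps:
V(M) = -12*M
h(r) = (-280 + r)*(-200 + r) (h(r) = (-280 + r)*(r - 200) = (-280 + r)*(-200 + r))
(147407 + V(190)) + h(-1*1 - 3) = (147407 - 12*190) + (56000 + (-1*1 - 3)**2 - 480*(-1*1 - 3)) = (147407 - 2280) + (56000 + (-1 - 3)**2 - 480*(-1 - 3)) = 145127 + (56000 + (-4)**2 - 480*(-4)) = 145127 + (56000 + 16 + 1920) = 145127 + 57936 = 203063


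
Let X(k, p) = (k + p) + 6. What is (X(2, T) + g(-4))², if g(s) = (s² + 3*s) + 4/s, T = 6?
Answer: 289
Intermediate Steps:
X(k, p) = 6 + k + p
g(s) = s² + 3*s + 4/s
(X(2, T) + g(-4))² = ((6 + 2 + 6) + (4 + (-4)²*(3 - 4))/(-4))² = (14 - (4 + 16*(-1))/4)² = (14 - (4 - 16)/4)² = (14 - ¼*(-12))² = (14 + 3)² = 17² = 289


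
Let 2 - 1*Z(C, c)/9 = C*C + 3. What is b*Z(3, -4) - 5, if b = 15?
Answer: -1355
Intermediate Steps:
Z(C, c) = -9 - 9*C² (Z(C, c) = 18 - 9*(C*C + 3) = 18 - 9*(C² + 3) = 18 - 9*(3 + C²) = 18 + (-27 - 9*C²) = -9 - 9*C²)
b*Z(3, -4) - 5 = 15*(-9 - 9*3²) - 5 = 15*(-9 - 9*9) - 5 = 15*(-9 - 81) - 5 = 15*(-90) - 5 = -1350 - 5 = -1355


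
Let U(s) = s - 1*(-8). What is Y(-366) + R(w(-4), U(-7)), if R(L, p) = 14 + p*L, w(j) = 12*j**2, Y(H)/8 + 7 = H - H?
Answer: 150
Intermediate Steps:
Y(H) = -56 (Y(H) = -56 + 8*(H - H) = -56 + 8*0 = -56 + 0 = -56)
U(s) = 8 + s (U(s) = s + 8 = 8 + s)
R(L, p) = 14 + L*p
Y(-366) + R(w(-4), U(-7)) = -56 + (14 + (12*(-4)**2)*(8 - 7)) = -56 + (14 + (12*16)*1) = -56 + (14 + 192*1) = -56 + (14 + 192) = -56 + 206 = 150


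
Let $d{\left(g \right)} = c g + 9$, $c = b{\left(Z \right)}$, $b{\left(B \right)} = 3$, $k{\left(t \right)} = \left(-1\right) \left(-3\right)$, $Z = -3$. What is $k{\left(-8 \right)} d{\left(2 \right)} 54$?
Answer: $2430$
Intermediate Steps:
$k{\left(t \right)} = 3$
$c = 3$
$d{\left(g \right)} = 9 + 3 g$ ($d{\left(g \right)} = 3 g + 9 = 9 + 3 g$)
$k{\left(-8 \right)} d{\left(2 \right)} 54 = 3 \left(9 + 3 \cdot 2\right) 54 = 3 \left(9 + 6\right) 54 = 3 \cdot 15 \cdot 54 = 45 \cdot 54 = 2430$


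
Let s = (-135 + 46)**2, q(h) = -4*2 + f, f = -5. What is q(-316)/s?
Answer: -13/7921 ≈ -0.0016412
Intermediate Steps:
q(h) = -13 (q(h) = -4*2 - 5 = -8 - 5 = -13)
s = 7921 (s = (-89)**2 = 7921)
q(-316)/s = -13/7921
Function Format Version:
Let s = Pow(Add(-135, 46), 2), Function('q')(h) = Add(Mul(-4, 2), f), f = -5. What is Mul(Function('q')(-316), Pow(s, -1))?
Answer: Rational(-13, 7921) ≈ -0.0016412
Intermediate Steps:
Function('q')(h) = -13 (Function('q')(h) = Add(Mul(-4, 2), -5) = Add(-8, -5) = -13)
s = 7921 (s = Pow(-89, 2) = 7921)
Mul(Function('q')(-316), Pow(s, -1)) = Mul(-13, Pow(7921, -1)) = Mul(-13, Rational(1, 7921)) = Rational(-13, 7921)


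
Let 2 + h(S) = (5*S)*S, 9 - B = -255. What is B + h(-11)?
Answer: 867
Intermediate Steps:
B = 264 (B = 9 - 1*(-255) = 9 + 255 = 264)
h(S) = -2 + 5*S² (h(S) = -2 + (5*S)*S = -2 + 5*S²)
B + h(-11) = 264 + (-2 + 5*(-11)²) = 264 + (-2 + 5*121) = 264 + (-2 + 605) = 264 + 603 = 867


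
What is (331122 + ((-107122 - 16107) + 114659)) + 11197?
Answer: 333749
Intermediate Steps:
(331122 + ((-107122 - 16107) + 114659)) + 11197 = (331122 + (-123229 + 114659)) + 11197 = (331122 - 8570) + 11197 = 322552 + 11197 = 333749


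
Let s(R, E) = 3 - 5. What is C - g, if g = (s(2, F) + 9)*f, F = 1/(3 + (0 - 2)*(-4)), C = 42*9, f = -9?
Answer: 441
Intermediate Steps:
C = 378
F = 1/11 (F = 1/(3 - 2*(-4)) = 1/(3 + 8) = 1/11 ≈ 0.090909)
s(R, E) = -2
g = -63 (g = (-2 + 9)*(-9) = 7*(-9) = -63)
C - g = 378 - 1*(-63) = 378 + 63 = 441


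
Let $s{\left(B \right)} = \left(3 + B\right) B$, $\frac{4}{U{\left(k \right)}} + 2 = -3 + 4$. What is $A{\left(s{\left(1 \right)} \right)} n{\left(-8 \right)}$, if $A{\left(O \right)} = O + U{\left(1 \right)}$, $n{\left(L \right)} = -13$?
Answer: $0$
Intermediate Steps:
$U{\left(k \right)} = -4$ ($U{\left(k \right)} = \frac{4}{-2 + \left(-3 + 4\right)} = \frac{4}{-2 + 1} = \frac{4}{-1} = 4 \left(-1\right) = -4$)
$s{\left(B \right)} = B \left(3 + B\right)$
$A{\left(O \right)} = -4 + O$ ($A{\left(O \right)} = O - 4 = -4 + O$)
$A{\left(s{\left(1 \right)} \right)} n{\left(-8 \right)} = \left(-4 + 1 \left(3 + 1\right)\right) \left(-13\right) = \left(-4 + 1 \cdot 4\right) \left(-13\right) = \left(-4 + 4\right) \left(-13\right) = 0 \left(-13\right) = 0$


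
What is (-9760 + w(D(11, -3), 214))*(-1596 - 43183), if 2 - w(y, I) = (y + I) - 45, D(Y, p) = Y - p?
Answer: 445148039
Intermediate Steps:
w(y, I) = 47 - I - y (w(y, I) = 2 - ((y + I) - 45) = 2 - ((I + y) - 45) = 2 - (-45 + I + y) = 2 + (45 - I - y) = 47 - I - y)
(-9760 + w(D(11, -3), 214))*(-1596 - 43183) = (-9760 + (47 - 1*214 - (11 - 1*(-3))))*(-1596 - 43183) = (-9760 + (47 - 214 - (11 + 3)))*(-44779) = (-9760 + (47 - 214 - 1*14))*(-44779) = (-9760 + (47 - 214 - 14))*(-44779) = (-9760 - 181)*(-44779) = -9941*(-44779) = 445148039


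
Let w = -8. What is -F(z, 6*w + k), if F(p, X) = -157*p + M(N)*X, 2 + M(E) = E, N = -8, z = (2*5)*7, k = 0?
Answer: 10510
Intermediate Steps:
z = 70 (z = 10*7 = 70)
M(E) = -2 + E
F(p, X) = -157*p - 10*X (F(p, X) = -157*p + (-2 - 8)*X = -157*p - 10*X)
-F(z, 6*w + k) = -(-157*70 - 10*(6*(-8) + 0)) = -(-10990 - 10*(-48 + 0)) = -(-10990 - 10*(-48)) = -(-10990 + 480) = -1*(-10510) = 10510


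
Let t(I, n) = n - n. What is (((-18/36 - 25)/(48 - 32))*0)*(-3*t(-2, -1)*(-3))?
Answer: 0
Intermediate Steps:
t(I, n) = 0
(((-18/36 - 25)/(48 - 32))*0)*(-3*t(-2, -1)*(-3)) = (((-18/36 - 25)/(48 - 32))*0)*(-3*0*(-3)) = (((-18*1/36 - 25)/16)*0)*(0*(-3)) = (((-½ - 25)*(1/16))*0)*0 = (-51/2*1/16*0)*0 = -51/32*0*0 = 0*0 = 0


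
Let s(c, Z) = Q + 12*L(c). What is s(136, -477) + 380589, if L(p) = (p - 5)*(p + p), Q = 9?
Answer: 808182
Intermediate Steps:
L(p) = 2*p*(-5 + p) (L(p) = (-5 + p)*(2*p) = 2*p*(-5 + p))
s(c, Z) = 9 + 24*c*(-5 + c) (s(c, Z) = 9 + 12*(2*c*(-5 + c)) = 9 + 24*c*(-5 + c))
s(136, -477) + 380589 = (9 + 24*136*(-5 + 136)) + 380589 = (9 + 24*136*131) + 380589 = (9 + 427584) + 380589 = 427593 + 380589 = 808182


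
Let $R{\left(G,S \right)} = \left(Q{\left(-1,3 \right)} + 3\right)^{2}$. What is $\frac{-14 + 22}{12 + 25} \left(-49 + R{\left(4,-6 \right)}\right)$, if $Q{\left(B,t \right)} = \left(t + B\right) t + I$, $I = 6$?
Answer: $\frac{1408}{37} \approx 38.054$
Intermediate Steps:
$Q{\left(B,t \right)} = 6 + t \left(B + t\right)$ ($Q{\left(B,t \right)} = \left(t + B\right) t + 6 = \left(B + t\right) t + 6 = t \left(B + t\right) + 6 = 6 + t \left(B + t\right)$)
$R{\left(G,S \right)} = 225$ ($R{\left(G,S \right)} = \left(\left(6 + 3^{2} - 3\right) + 3\right)^{2} = \left(\left(6 + 9 - 3\right) + 3\right)^{2} = \left(12 + 3\right)^{2} = 15^{2} = 225$)
$\frac{-14 + 22}{12 + 25} \left(-49 + R{\left(4,-6 \right)}\right) = \frac{-14 + 22}{12 + 25} \left(-49 + 225\right) = \frac{8}{37} \cdot 176 = \frac{1408}{37}$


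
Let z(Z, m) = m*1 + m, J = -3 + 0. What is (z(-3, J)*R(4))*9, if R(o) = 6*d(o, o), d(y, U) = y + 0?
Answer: -1296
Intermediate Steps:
d(y, U) = y
J = -3
z(Z, m) = 2*m (z(Z, m) = m + m = 2*m)
R(o) = 6*o
(z(-3, J)*R(4))*9 = ((2*(-3))*(6*4))*9 = -6*24*9 = -144*9 = -1296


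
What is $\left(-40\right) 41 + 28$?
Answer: $-1612$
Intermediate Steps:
$\left(-40\right) 41 + 28 = -1640 + 28 = -1612$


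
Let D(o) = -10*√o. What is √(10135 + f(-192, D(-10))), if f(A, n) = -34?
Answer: √10101 ≈ 100.50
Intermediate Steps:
√(10135 + f(-192, D(-10))) = √(10135 - 34) = √10101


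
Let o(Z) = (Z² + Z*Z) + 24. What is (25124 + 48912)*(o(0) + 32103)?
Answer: 2378554572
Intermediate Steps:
o(Z) = 24 + 2*Z² (o(Z) = (Z² + Z²) + 24 = 2*Z² + 24 = 24 + 2*Z²)
(25124 + 48912)*(o(0) + 32103) = (25124 + 48912)*((24 + 2*0²) + 32103) = 74036*((24 + 2*0) + 32103) = 74036*((24 + 0) + 32103) = 74036*(24 + 32103) = 74036*32127 = 2378554572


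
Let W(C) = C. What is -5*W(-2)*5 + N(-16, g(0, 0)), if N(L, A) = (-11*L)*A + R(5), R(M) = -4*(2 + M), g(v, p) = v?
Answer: 22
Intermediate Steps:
R(M) = -8 - 4*M
N(L, A) = -28 - 11*A*L (N(L, A) = (-11*L)*A + (-8 - 4*5) = -11*A*L + (-8 - 20) = -11*A*L - 28 = -28 - 11*A*L)
-5*W(-2)*5 + N(-16, g(0, 0)) = -5*(-2)*5 + (-28 - 11*0*(-16)) = 10*5 + (-28 + 0) = 50 - 28 = 22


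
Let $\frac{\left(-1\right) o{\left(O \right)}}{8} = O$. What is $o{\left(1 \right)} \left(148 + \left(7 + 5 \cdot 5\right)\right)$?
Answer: $-1440$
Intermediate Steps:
$o{\left(O \right)} = - 8 O$
$o{\left(1 \right)} \left(148 + \left(7 + 5 \cdot 5\right)\right) = \left(-8\right) 1 \left(148 + \left(7 + 5 \cdot 5\right)\right) = - 8 \left(148 + \left(7 + 25\right)\right) = - 8 \left(148 + 32\right) = \left(-8\right) 180 = -1440$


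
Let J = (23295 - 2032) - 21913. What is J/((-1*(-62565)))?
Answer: -130/12513 ≈ -0.010389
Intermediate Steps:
J = -650 (J = 21263 - 21913 = -650)
J/((-1*(-62565))) = -650/((-1*(-62565))) = -650/62565 = -650*1/62565 = -130/12513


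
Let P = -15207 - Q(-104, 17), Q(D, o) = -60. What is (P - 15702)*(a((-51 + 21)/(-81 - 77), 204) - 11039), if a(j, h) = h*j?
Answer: 26808428829/79 ≈ 3.3935e+8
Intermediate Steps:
P = -15147 (P = -15207 - 1*(-60) = -15207 + 60 = -15147)
(P - 15702)*(a((-51 + 21)/(-81 - 77), 204) - 11039) = (-15147 - 15702)*(204*((-51 + 21)/(-81 - 77)) - 11039) = -30849*(204*(-30/(-158)) - 11039) = -30849*(204*(-30*(-1/158)) - 11039) = -30849*(204*(15/79) - 11039) = -30849*(3060/79 - 11039) = -30849*(-869021/79) = 26808428829/79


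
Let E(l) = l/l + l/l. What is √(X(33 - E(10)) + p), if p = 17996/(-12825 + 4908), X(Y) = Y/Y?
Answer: I*√79795443/7917 ≈ 1.1283*I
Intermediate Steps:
E(l) = 2 (E(l) = 1 + 1 = 2)
X(Y) = 1
p = -17996/7917 (p = 17996/(-7917) = 17996*(-1/7917) = -17996/7917 ≈ -2.2731)
√(X(33 - E(10)) + p) = √(1 - 17996/7917) = √(-10079/7917) = I*√79795443/7917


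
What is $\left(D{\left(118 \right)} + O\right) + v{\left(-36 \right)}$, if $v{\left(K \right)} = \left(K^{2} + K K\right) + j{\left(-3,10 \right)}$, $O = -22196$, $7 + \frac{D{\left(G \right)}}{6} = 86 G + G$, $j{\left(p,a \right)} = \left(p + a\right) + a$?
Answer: $41967$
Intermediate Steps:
$j{\left(p,a \right)} = p + 2 a$ ($j{\left(p,a \right)} = \left(a + p\right) + a = p + 2 a$)
$D{\left(G \right)} = -42 + 522 G$ ($D{\left(G \right)} = -42 + 6 \left(86 G + G\right) = -42 + 6 \cdot 87 G = -42 + 522 G$)
$v{\left(K \right)} = 17 + 2 K^{2}$ ($v{\left(K \right)} = \left(K^{2} + K K\right) + \left(-3 + 2 \cdot 10\right) = \left(K^{2} + K^{2}\right) + \left(-3 + 20\right) = 2 K^{2} + 17 = 17 + 2 K^{2}$)
$\left(D{\left(118 \right)} + O\right) + v{\left(-36 \right)} = \left(\left(-42 + 522 \cdot 118\right) - 22196\right) + \left(17 + 2 \left(-36\right)^{2}\right) = \left(\left(-42 + 61596\right) - 22196\right) + \left(17 + 2 \cdot 1296\right) = \left(61554 - 22196\right) + \left(17 + 2592\right) = 39358 + 2609 = 41967$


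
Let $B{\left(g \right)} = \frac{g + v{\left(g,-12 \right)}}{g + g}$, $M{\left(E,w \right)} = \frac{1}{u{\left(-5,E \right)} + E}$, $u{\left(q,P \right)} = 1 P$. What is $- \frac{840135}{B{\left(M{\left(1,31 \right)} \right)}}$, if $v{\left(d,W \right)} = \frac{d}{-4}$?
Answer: $-2240360$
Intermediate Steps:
$v{\left(d,W \right)} = - \frac{d}{4}$ ($v{\left(d,W \right)} = d \left(- \frac{1}{4}\right) = - \frac{d}{4}$)
$u{\left(q,P \right)} = P$
$M{\left(E,w \right)} = \frac{1}{2 E}$ ($M{\left(E,w \right)} = \frac{1}{E + E} = \frac{1}{2 E}$)
$B{\left(g \right)} = \frac{3}{8}$ ($B{\left(g \right)} = \frac{g - \frac{g}{4}}{g + g} = \frac{\frac{3}{4} g}{2 g} = \frac{3 g}{4} \frac{1}{2 g} = \frac{3}{8}$)
$- \frac{840135}{B{\left(M{\left(1,31 \right)} \right)}} = - \frac{840135}{\frac{3}{8}} = \left(-840135\right) \frac{8}{3} = -2240360$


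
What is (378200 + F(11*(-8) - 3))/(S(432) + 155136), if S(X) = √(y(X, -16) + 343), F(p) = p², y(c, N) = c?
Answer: 59957116416/24067177721 - 1932405*√31/24067177721 ≈ 2.4908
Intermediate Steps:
S(X) = √(343 + X) (S(X) = √(X + 343) = √(343 + X))
(378200 + F(11*(-8) - 3))/(S(432) + 155136) = (378200 + (11*(-8) - 3)²)/(√(343 + 432) + 155136) = (378200 + (-88 - 3)²)/(√775 + 155136) = (378200 + (-91)²)/(5*√31 + 155136) = (378200 + 8281)/(155136 + 5*√31) = 386481/(155136 + 5*√31)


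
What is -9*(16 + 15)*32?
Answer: -8928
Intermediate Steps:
-9*(16 + 15)*32 = -9*31*32 = -279*32 = -8928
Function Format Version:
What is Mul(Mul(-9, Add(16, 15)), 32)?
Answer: -8928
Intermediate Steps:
Mul(Mul(-9, Add(16, 15)), 32) = Mul(Mul(-9, 31), 32) = Mul(-279, 32) = -8928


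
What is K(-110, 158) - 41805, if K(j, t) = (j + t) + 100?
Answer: -41657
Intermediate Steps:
K(j, t) = 100 + j + t
K(-110, 158) - 41805 = (100 - 110 + 158) - 41805 = 148 - 41805 = -41657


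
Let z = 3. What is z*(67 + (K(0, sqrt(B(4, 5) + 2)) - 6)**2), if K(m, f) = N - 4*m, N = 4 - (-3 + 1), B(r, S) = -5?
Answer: 201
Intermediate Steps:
N = 6 (N = 4 - 1*(-2) = 4 + 2 = 6)
K(m, f) = 6 - 4*m
z*(67 + (K(0, sqrt(B(4, 5) + 2)) - 6)**2) = 3*(67 + ((6 - 4*0) - 6)**2) = 3*(67 + ((6 + 0) - 6)**2) = 3*(67 + (6 - 6)**2) = 3*(67 + 0**2) = 3*(67 + 0) = 3*67 = 201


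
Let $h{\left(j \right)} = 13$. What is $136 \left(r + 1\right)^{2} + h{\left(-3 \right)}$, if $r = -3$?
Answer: $557$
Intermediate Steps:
$136 \left(r + 1\right)^{2} + h{\left(-3 \right)} = 136 \left(-3 + 1\right)^{2} + 13 = 136 \left(-2\right)^{2} + 13 = 136 \cdot 4 + 13 = 544 + 13 = 557$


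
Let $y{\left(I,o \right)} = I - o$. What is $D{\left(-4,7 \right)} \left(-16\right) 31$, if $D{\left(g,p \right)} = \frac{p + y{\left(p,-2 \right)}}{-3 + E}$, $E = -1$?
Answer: $1984$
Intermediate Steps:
$D{\left(g,p \right)} = - \frac{1}{2} - \frac{p}{2}$ ($D{\left(g,p \right)} = \frac{p + \left(p - -2\right)}{-3 - 1} = \frac{p + \left(p + 2\right)}{-4} = \left(p + \left(2 + p\right)\right) \left(- \frac{1}{4}\right) = \left(2 + 2 p\right) \left(- \frac{1}{4}\right) = - \frac{1}{2} - \frac{p}{2}$)
$D{\left(-4,7 \right)} \left(-16\right) 31 = \left(- \frac{1}{2} - \frac{7}{2}\right) \left(-16\right) 31 = \left(-4\right) \left(-16\right) 31 = 64 \cdot 31 = 1984$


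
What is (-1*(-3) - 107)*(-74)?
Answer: 7696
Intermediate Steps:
(-1*(-3) - 107)*(-74) = (3 - 107)*(-74) = -104*(-74) = 7696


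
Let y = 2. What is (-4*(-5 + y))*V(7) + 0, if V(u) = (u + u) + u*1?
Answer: 252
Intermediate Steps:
V(u) = 3*u (V(u) = 2*u + u = 3*u)
(-4*(-5 + y))*V(7) + 0 = (-4*(-5 + 2))*(3*7) + 0 = -4*(-3)*21 + 0 = 12*21 + 0 = 252 + 0 = 252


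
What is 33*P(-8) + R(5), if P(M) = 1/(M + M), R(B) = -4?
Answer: -97/16 ≈ -6.0625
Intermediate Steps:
P(M) = 1/(2*M)
33*P(-8) + R(5) = 33*((½)/(-8)) - 4 = 33*((½)*(-⅛)) - 4 = 33*(-1/16) - 4 = -33/16 - 4 = -97/16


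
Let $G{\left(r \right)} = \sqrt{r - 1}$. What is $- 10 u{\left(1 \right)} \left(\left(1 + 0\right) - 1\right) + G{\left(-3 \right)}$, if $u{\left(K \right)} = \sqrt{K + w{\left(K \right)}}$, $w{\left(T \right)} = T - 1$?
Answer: $2 i \approx 2.0 i$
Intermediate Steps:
$w{\left(T \right)} = -1 + T$
$u{\left(K \right)} = \sqrt{-1 + 2 K}$ ($u{\left(K \right)} = \sqrt{K + \left(-1 + K\right)} = \sqrt{-1 + 2 K}$)
$G{\left(r \right)} = \sqrt{-1 + r}$
$- 10 u{\left(1 \right)} \left(\left(1 + 0\right) - 1\right) + G{\left(-3 \right)} = - 10 \sqrt{-1 + 2 \cdot 1} \left(\left(1 + 0\right) - 1\right) + \sqrt{-1 - 3} = - 10 \sqrt{-1 + 2} \left(1 - 1\right) + \sqrt{-4} = - 10 \sqrt{1} \cdot 0 + 2 i = - 10 \cdot 1 \cdot 0 + 2 i = \left(-10\right) 0 + 2 i = 0 + 2 i = 2 i$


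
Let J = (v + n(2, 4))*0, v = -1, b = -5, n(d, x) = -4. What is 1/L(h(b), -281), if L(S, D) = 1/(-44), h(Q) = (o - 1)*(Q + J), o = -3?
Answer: -44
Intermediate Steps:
J = 0 (J = (-1 - 4)*0 = -5*0 = 0)
h(Q) = -4*Q (h(Q) = (-3 - 1)*(Q + 0) = -4*Q)
L(S, D) = -1/44
1/L(h(b), -281) = 1/(-1/44) = -44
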